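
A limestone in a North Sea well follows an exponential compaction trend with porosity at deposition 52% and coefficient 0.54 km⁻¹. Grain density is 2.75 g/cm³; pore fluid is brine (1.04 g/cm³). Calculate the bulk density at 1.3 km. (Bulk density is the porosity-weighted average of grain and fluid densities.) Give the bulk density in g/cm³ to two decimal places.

Porosity at depth: phi = 0.52·exp(−0.54×1.3) = 0.52×0.4956 = 0.2577
Bulk density: ρ_b = (1−phi)ρ_g + phi·ρ_f = 0.7423×2.75 + 0.2577×1.04
       = 2.041 + 0.268 = 2.309 g/cm³

2.31 g/cm³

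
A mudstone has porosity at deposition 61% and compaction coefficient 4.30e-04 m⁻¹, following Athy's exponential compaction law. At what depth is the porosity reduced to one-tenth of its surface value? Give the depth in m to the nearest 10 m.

Working in km (1 km = 1000 m; β in km⁻¹ = β in m⁻¹ × 1000):
phi/phi₀ = 1/10 ⇒ exp(−β·d) = 1/10 ⇒ d = ln(10) / β
d = 2.3026 / 0.43 = 5.355 km

5350 m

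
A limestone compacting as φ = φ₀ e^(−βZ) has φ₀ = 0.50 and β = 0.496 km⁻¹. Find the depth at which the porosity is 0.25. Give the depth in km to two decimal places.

Invert Athy's law: Z = ln(φ₀/φ) / β
Z = ln(0.5/0.25) / 0.496 = ln(2) / 0.496 = 0.6931 / 0.496 = 1.397 km

1.40 km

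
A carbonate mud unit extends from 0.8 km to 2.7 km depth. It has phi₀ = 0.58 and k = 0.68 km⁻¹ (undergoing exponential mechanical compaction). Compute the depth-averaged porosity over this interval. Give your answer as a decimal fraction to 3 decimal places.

0.189

⟨phi⟩ = (1/(d₂−d₁)) ∫ phi₀ e^(−kd) dd = phi₀·(e^(−k·d₁) − e^(−k·d₂)) / (k·(d₂−d₁))
e^(−0.68×0.8) = 0.5804; e^(−0.68×2.7) = 0.1595
⟨phi⟩ = 0.58 × (0.5804 − 0.1595) / (0.68 × 1.9) = 0.58 × 0.3258 = 0.1890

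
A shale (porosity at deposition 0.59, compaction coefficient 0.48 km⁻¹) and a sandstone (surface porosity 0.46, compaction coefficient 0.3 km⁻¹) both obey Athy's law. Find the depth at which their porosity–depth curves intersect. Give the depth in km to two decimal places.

Set phi₀ₐ e^(−cₐZ) = phi₀ᵦ e^(−cᵦZ) ⇒ ln(phi₀ₐ/phi₀ᵦ) = (cₐ − cᵦ)·Z
Z = ln(0.59/0.46) / (0.48 − 0.3) = 0.2489 / 0.18 = 1.383 km

1.38 km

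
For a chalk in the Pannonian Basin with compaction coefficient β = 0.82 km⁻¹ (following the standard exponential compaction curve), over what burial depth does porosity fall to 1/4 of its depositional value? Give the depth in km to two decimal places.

n/n₀ = 1/4 ⇒ exp(−β·Z) = 1/4 ⇒ Z = ln(4) / β
Z = 1.3863 / 0.82 = 1.691 km

1.69 km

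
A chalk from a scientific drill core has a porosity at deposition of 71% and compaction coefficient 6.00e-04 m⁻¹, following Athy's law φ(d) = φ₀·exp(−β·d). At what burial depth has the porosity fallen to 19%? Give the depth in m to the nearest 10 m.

2200 m

Working in km (1 km = 1000 m; β in km⁻¹ = β in m⁻¹ × 1000):
Invert Athy's law: d = ln(φ₀/φ) / β
d = ln(0.71/0.19) / 0.6 = ln(3.737) / 0.6 = 1.3182 / 0.6 = 2.197 km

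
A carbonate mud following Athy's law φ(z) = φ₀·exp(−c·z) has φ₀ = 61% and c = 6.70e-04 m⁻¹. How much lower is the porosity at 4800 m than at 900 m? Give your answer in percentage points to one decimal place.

Working in km (1 km = 1000 m; c in km⁻¹ = c in m⁻¹ × 1000):
φ(0.9) = 0.61·e^(−0.67×0.9) = 0.3338
φ(4.8) = 0.61·e^(−0.67×4.8) = 0.0245
Δφ = 0.3338 − 0.0245 = 0.3093

30.9 percentage points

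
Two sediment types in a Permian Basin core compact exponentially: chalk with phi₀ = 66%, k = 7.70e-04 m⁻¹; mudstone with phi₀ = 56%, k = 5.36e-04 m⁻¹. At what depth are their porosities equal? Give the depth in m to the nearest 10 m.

Working in km (1 km = 1000 m; k in km⁻¹ = k in m⁻¹ × 1000):
Set phi₀ₐ e^(−kₐZ) = phi₀ᵦ e^(−kᵦZ) ⇒ ln(phi₀ₐ/phi₀ᵦ) = (kₐ − kᵦ)·Z
Z = ln(0.66/0.56) / (0.77 − 0.536) = 0.1643 / 0.234 = 0.702 km

700 m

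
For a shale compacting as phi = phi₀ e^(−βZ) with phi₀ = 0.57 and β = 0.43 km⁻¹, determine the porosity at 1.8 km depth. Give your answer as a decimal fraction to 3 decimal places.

0.263

phi = phi₀·exp(−β·Z) = 0.57 × exp(−0.43 × 1.8) = 0.57 × exp(−0.774)
  = 0.57 × 0.4612 = 0.2629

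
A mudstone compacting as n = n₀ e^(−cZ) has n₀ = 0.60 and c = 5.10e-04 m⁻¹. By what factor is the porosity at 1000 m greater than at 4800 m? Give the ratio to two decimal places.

Working in km (1 km = 1000 m; c in km⁻¹ = c in m⁻¹ × 1000):
n(Z₁)/n(Z₂) = e^(−c·Z₁)/e^(−c·Z₂) = e^{c(Z₂−Z₁)}
= exp(0.51 × 3.8) = exp(1.938) = 6.9448

6.94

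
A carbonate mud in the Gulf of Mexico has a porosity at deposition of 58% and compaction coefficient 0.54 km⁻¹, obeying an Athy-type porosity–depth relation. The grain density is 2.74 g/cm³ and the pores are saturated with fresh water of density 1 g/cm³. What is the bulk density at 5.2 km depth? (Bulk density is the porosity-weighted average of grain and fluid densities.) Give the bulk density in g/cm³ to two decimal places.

Porosity at depth: phi = 0.58·exp(−0.54×5.2) = 0.58×0.0603 = 0.0350
Bulk density: ρ_b = (1−phi)ρ_g + phi·ρ_f = 0.9650×2.74 + 0.0350×1
       = 2.644 + 0.035 = 2.679 g/cm³

2.68 g/cm³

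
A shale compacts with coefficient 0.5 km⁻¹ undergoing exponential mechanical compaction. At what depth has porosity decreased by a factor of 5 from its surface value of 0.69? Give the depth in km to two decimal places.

3.22 km

phi/phi₀ = 1/5 ⇒ exp(−β·d) = 1/5 ⇒ d = ln(5) / β
d = 1.6094 / 0.5 = 3.219 km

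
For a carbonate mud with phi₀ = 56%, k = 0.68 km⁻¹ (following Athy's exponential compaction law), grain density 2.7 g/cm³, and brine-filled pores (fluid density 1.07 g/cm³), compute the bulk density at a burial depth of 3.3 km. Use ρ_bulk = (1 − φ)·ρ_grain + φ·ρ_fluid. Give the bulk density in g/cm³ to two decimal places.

Porosity at depth: phi = 0.56·exp(−0.68×3.3) = 0.56×0.1060 = 0.0594
Bulk density: ρ_b = (1−phi)ρ_g + phi·ρ_f = 0.9406×2.7 + 0.0594×1.07
       = 2.540 + 0.064 = 2.603 g/cm³

2.60 g/cm³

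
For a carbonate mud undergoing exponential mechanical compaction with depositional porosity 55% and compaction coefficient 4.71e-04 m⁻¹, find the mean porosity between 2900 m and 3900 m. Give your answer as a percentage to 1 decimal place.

11.2%

Working in km (1 km = 1000 m; β in km⁻¹ = β in m⁻¹ × 1000):
⟨φ⟩ = (1/(d₂−d₁)) ∫ φ₀ e^(−βd) dd = φ₀·(e^(−β·d₁) − e^(−β·d₂)) / (β·(d₂−d₁))
e^(−0.471×2.9) = 0.2552; e^(−0.471×3.9) = 0.1593
⟨φ⟩ = 0.55 × (0.2552 − 0.1593) / (0.471 × 1) = 0.55 × 0.2035 = 0.1119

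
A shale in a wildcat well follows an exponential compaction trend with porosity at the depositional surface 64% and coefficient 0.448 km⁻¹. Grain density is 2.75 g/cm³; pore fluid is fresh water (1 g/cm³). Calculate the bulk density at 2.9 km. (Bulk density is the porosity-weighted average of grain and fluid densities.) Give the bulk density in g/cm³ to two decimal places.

Porosity at depth: φ = 0.64·exp(−0.448×2.9) = 0.64×0.2727 = 0.1746
Bulk density: ρ_b = (1−φ)ρ_g + φ·ρ_f = 0.8254×2.75 + 0.1746×1
       = 2.270 + 0.175 = 2.445 g/cm³

2.44 g/cm³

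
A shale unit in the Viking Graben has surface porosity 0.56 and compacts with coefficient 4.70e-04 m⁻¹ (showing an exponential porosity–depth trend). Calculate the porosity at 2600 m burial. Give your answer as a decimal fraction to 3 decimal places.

Working in km (1 km = 1000 m; β in km⁻¹ = β in m⁻¹ × 1000):
phi = phi₀·exp(−β·d) = 0.56 × exp(−0.47 × 2.6) = 0.56 × exp(−1.222)
  = 0.56 × 0.2946 = 0.1650

0.165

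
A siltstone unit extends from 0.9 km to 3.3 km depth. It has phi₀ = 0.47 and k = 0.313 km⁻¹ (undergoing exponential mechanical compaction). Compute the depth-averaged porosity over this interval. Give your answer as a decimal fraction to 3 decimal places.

0.249

⟨phi⟩ = (1/(z₂−z₁)) ∫ phi₀ e^(−kz) dz = phi₀·(e^(−k·z₁) − e^(−k·z₂)) / (k·(z₂−z₁))
e^(−0.313×0.9) = 0.7545; e^(−0.313×3.3) = 0.3560
⟨phi⟩ = 0.47 × (0.7545 − 0.3560) / (0.313 × 2.4) = 0.47 × 0.5305 = 0.2493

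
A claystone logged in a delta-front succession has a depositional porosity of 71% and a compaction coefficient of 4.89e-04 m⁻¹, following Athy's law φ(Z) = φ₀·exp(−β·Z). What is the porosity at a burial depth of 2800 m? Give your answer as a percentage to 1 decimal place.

Working in km (1 km = 1000 m; β in km⁻¹ = β in m⁻¹ × 1000):
φ = φ₀·exp(−β·Z) = 0.71 × exp(−0.489 × 2.8) = 0.71 × exp(−1.369)
  = 0.71 × 0.2543 = 0.1806

18.1%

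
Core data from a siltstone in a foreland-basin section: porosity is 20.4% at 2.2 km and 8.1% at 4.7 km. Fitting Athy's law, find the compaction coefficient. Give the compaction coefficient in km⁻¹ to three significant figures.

Athy: phi(z) = phi₀ e^(−βz) ⇒ phi₁/phi₂ = e^{β(z₂−z₁)} ⇒ β = ln(phi₁/phi₂)/(z₂−z₁)
β = ln(0.204/0.081) / (4.7 − 2.2) = ln(2.519) / 2.5 = 0.9237 / 2.5 = 0.3695 km⁻¹

0.369 km⁻¹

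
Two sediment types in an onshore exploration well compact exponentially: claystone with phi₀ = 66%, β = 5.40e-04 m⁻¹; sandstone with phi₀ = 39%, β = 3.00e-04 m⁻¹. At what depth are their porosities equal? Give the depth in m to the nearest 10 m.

Working in km (1 km = 1000 m; β in km⁻¹ = β in m⁻¹ × 1000):
Set phi₀ₐ e^(−βₐZ) = phi₀ᵦ e^(−βᵦZ) ⇒ ln(phi₀ₐ/phi₀ᵦ) = (βₐ − βᵦ)·Z
Z = ln(0.66/0.39) / (0.54 − 0.3) = 0.5261 / 0.24 = 2.192 km

2190 m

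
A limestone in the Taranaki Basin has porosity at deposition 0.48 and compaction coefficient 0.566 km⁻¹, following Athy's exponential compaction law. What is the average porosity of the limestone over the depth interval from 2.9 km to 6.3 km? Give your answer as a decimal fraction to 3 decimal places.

⟨phi⟩ = (1/(d₂−d₁)) ∫ phi₀ e^(−βd) dd = phi₀·(e^(−β·d₁) − e^(−β·d₂)) / (β·(d₂−d₁))
e^(−0.566×2.9) = 0.1937; e^(−0.566×6.3) = 0.0283
⟨phi⟩ = 0.48 × (0.1937 − 0.0283) / (0.566 × 3.4) = 0.48 × 0.0860 = 0.0413

0.041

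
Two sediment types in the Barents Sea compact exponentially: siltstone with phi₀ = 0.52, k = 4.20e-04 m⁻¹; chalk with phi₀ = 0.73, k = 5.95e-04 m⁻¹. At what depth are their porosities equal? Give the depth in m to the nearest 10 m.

1940 m

Working in km (1 km = 1000 m; k in km⁻¹ = k in m⁻¹ × 1000):
Set phi₀ₐ e^(−kₐd) = phi₀ᵦ e^(−kᵦd) ⇒ ln(phi₀ₐ/phi₀ᵦ) = (kₐ − kᵦ)·d
d = ln(0.52/0.73) / (0.42 − 0.595) = -0.3392 / -0.175 = 1.938 km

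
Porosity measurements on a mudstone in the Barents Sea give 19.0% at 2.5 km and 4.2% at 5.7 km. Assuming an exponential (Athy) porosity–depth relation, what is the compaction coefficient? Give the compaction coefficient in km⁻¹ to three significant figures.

0.472 km⁻¹

Athy: phi(d) = phi₀ e^(−βd) ⇒ phi₁/phi₂ = e^{β(d₂−d₁)} ⇒ β = ln(phi₁/phi₂)/(d₂−d₁)
β = ln(0.19/0.042) / (5.7 − 2.5) = ln(4.524) / 3.2 = 1.5094 / 3.2 = 0.4717 km⁻¹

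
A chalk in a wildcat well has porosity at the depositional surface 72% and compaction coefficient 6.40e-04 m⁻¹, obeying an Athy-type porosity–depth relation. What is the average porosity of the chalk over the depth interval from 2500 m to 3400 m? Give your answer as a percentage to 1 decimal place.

11.1%

Working in km (1 km = 1000 m; c in km⁻¹ = c in m⁻¹ × 1000):
⟨n⟩ = (1/(Z₂−Z₁)) ∫ n₀ e^(−cZ) dZ = n₀·(e^(−c·Z₁) − e^(−c·Z₂)) / (c·(Z₂−Z₁))
e^(−0.64×2.5) = 0.2019; e^(−0.64×3.4) = 0.1135
⟨n⟩ = 0.72 × (0.2019 − 0.1135) / (0.64 × 0.9) = 0.72 × 0.1535 = 0.1105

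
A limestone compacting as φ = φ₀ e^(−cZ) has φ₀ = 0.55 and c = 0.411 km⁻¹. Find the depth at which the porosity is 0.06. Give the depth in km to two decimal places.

Invert Athy's law: Z = ln(φ₀/φ) / c
Z = ln(0.55/0.06) / 0.411 = ln(9.167) / 0.411 = 2.2156 / 0.411 = 5.391 km

5.39 km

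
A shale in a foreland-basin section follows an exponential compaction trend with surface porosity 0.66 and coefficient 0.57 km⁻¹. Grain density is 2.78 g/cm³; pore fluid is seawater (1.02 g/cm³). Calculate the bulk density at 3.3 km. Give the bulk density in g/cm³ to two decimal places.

2.60 g/cm³

Porosity at depth: phi = 0.66·exp(−0.57×3.3) = 0.66×0.1524 = 0.1006
Bulk density: ρ_b = (1−phi)ρ_g + phi·ρ_f = 0.8994×2.78 + 0.1006×1.02
       = 2.500 + 0.103 = 2.603 g/cm³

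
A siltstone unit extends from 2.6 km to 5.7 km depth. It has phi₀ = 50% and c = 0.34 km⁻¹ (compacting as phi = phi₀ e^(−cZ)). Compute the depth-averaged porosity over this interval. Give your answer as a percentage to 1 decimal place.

12.8%

⟨phi⟩ = (1/(Z₂−Z₁)) ∫ phi₀ e^(−cZ) dZ = phi₀·(e^(−c·Z₁) − e^(−c·Z₂)) / (c·(Z₂−Z₁))
e^(−0.34×2.6) = 0.4131; e^(−0.34×5.7) = 0.1440
⟨phi⟩ = 0.5 × (0.4131 − 0.1440) / (0.34 × 3.1) = 0.5 × 0.2553 = 0.1277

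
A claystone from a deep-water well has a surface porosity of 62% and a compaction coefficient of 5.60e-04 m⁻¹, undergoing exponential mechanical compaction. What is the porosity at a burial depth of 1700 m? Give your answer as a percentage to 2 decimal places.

Working in km (1 km = 1000 m; c in km⁻¹ = c in m⁻¹ × 1000):
phi = phi₀·exp(−c·d) = 0.62 × exp(−0.56 × 1.7) = 0.62 × exp(−0.952)
  = 0.62 × 0.3860 = 0.2393

23.93%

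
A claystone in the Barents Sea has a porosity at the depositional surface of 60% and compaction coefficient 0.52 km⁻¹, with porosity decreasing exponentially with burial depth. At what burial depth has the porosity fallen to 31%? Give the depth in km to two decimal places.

1.27 km

Invert Athy's law: z = ln(φ₀/φ) / β
z = ln(0.6/0.31) / 0.52 = ln(1.935) / 0.52 = 0.6604 / 0.52 = 1.270 km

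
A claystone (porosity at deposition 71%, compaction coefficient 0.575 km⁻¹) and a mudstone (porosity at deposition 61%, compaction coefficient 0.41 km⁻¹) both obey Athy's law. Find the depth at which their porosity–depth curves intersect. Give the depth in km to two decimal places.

0.92 km

Set phi₀ₐ e^(−kₐd) = phi₀ᵦ e^(−kᵦd) ⇒ ln(phi₀ₐ/phi₀ᵦ) = (kₐ − kᵦ)·d
d = ln(0.71/0.61) / (0.575 − 0.41) = 0.1518 / 0.165 = 0.920 km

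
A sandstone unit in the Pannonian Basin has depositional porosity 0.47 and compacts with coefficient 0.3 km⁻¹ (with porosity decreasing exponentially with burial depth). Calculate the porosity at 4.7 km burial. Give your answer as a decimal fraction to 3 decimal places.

0.115

phi = phi₀·exp(−c·z) = 0.47 × exp(−0.3 × 4.7) = 0.47 × exp(−1.41)
  = 0.47 × 0.2441 = 0.1147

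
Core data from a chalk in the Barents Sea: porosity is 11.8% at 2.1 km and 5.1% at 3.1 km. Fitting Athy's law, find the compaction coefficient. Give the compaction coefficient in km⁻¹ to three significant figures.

0.839 km⁻¹

Athy: phi(Z) = phi₀ e^(−kZ) ⇒ phi₁/phi₂ = e^{k(Z₂−Z₁)} ⇒ k = ln(phi₁/phi₂)/(Z₂−Z₁)
k = ln(0.118/0.051) / (3.1 − 2.1) = ln(2.314) / 1 = 0.8389 / 1 = 0.8389 km⁻¹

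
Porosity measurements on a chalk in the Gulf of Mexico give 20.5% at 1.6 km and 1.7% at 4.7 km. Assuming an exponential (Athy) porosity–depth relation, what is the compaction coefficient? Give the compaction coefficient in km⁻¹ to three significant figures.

Athy: phi(d) = phi₀ e^(−cd) ⇒ phi₁/phi₂ = e^{c(d₂−d₁)} ⇒ c = ln(phi₁/phi₂)/(d₂−d₁)
c = ln(0.205/0.017) / (4.7 − 1.6) = ln(12.06) / 3.1 = 2.4898 / 3.1 = 0.8032 km⁻¹

0.803 km⁻¹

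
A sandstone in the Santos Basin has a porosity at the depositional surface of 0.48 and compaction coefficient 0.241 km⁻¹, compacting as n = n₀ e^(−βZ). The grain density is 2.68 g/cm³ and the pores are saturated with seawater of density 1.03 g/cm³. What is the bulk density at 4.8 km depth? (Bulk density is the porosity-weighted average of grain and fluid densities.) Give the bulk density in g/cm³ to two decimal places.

2.43 g/cm³

Porosity at depth: n = 0.48·exp(−0.241×4.8) = 0.48×0.3145 = 0.1510
Bulk density: ρ_b = (1−n)ρ_g + n·ρ_f = 0.8490×2.68 + 0.1510×1.03
       = 2.275 + 0.155 = 2.431 g/cm³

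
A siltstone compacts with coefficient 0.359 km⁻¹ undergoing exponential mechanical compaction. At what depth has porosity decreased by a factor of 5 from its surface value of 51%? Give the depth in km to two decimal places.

phi/phi₀ = 1/5 ⇒ exp(−c·d) = 1/5 ⇒ d = ln(5) / c
d = 1.6094 / 0.359 = 4.483 km

4.48 km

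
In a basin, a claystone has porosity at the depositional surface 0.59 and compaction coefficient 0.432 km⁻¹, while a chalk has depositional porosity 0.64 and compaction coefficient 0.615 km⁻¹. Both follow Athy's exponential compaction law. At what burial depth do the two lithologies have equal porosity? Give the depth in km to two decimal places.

Set n₀ₐ e^(−βₐz) = n₀ᵦ e^(−βᵦz) ⇒ ln(n₀ₐ/n₀ᵦ) = (βₐ − βᵦ)·z
z = ln(0.59/0.64) / (0.432 − 0.615) = -0.0813 / -0.183 = 0.445 km

0.44 km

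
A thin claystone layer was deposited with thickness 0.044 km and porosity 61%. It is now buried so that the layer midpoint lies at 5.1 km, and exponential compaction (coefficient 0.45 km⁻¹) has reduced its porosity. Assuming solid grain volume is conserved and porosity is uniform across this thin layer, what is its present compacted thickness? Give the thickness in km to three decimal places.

Porosity at 5.1 km: φ = 0.61·exp(−0.45×5.1) = 0.0615
Solid-volume conservation: h(1−φ) = h₀(1−φ₀) ⇒ h = h₀·(1−φ₀)/(1−φ)
h = 0.044 × (1 − 0.61)/(1 − 0.0615) = 0.044 × 0.4155 = 0.0183 km

0.018 km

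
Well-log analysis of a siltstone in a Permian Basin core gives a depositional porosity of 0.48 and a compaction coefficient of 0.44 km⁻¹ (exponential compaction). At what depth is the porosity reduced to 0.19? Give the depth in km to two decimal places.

2.11 km

Invert Athy's law: Z = ln(φ₀/φ) / c
Z = ln(0.48/0.19) / 0.44 = ln(2.526) / 0.44 = 0.9268 / 0.44 = 2.106 km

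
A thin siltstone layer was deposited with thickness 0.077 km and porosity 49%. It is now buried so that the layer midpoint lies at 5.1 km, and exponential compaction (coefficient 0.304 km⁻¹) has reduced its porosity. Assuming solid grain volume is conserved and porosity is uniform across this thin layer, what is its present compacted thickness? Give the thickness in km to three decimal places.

0.044 km

Porosity at 5.1 km: phi = 0.49·exp(−0.304×5.1) = 0.1040
Solid-volume conservation: h(1−phi) = h₀(1−phi₀) ⇒ h = h₀·(1−phi₀)/(1−phi)
h = 0.077 × (1 − 0.49)/(1 − 0.1040) = 0.077 × 0.5692 = 0.0438 km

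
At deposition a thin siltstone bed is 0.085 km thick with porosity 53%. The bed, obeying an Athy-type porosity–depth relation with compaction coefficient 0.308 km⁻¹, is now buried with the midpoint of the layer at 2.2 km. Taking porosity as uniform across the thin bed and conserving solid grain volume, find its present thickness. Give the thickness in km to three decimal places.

Porosity at 2.2 km: phi = 0.53·exp(−0.308×2.2) = 0.2692
Solid-volume conservation: h(1−phi) = h₀(1−phi₀) ⇒ h = h₀·(1−phi₀)/(1−phi)
h = 0.085 × (1 − 0.53)/(1 − 0.2692) = 0.085 × 0.6431 = 0.0547 km

0.055 km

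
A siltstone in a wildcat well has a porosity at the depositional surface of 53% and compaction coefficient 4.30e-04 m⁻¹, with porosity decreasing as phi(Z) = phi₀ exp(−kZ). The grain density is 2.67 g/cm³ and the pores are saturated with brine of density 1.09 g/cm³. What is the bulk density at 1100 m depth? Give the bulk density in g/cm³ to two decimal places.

2.15 g/cm³

Working in km (1 km = 1000 m; k in km⁻¹ = k in m⁻¹ × 1000):
Porosity at depth: phi = 0.53·exp(−0.43×1.1) = 0.53×0.6231 = 0.3303
Bulk density: ρ_b = (1−phi)ρ_g + phi·ρ_f = 0.6697×2.67 + 0.3303×1.09
       = 1.788 + 0.360 = 2.148 g/cm³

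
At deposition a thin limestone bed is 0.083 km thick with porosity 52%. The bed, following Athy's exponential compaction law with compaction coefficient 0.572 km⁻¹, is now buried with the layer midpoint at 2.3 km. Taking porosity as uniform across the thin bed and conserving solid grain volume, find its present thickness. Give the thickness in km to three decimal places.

Porosity at 2.3 km: phi = 0.52·exp(−0.572×2.3) = 0.1395
Solid-volume conservation: h(1−phi) = h₀(1−phi₀) ⇒ h = h₀·(1−phi₀)/(1−phi)
h = 0.083 × (1 − 0.52)/(1 − 0.1395) = 0.083 × 0.5578 = 0.0463 km

0.046 km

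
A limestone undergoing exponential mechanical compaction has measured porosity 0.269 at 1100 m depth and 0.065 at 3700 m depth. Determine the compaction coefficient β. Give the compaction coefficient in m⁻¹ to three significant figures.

Working in km (1 km = 1000 m; β in km⁻¹ = β in m⁻¹ × 1000):
Athy: φ(d) = φ₀ e^(−βd) ⇒ φ₁/φ₂ = e^{β(d₂−d₁)} ⇒ β = ln(φ₁/φ₂)/(d₂−d₁)
β = ln(0.269/0.065) / (3.7 − 1.1) = ln(4.138) / 2.6 = 1.4203 / 2.6 = 0.5463 km⁻¹

0.000546 m⁻¹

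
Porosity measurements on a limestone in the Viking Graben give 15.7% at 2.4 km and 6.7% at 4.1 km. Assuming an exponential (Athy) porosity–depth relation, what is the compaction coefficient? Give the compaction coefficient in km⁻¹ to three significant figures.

Athy: phi(Z) = phi₀ e^(−βZ) ⇒ phi₁/phi₂ = e^{β(Z₂−Z₁)} ⇒ β = ln(phi₁/phi₂)/(Z₂−Z₁)
β = ln(0.157/0.067) / (4.1 − 2.4) = ln(2.343) / 1.7 = 0.8516 / 1.7 = 0.5009 km⁻¹

0.501 km⁻¹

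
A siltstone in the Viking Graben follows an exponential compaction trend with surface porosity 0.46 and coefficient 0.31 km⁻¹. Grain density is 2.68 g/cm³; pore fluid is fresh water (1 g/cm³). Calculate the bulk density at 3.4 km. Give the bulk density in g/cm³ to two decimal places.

2.41 g/cm³

Porosity at depth: n = 0.46·exp(−0.31×3.4) = 0.46×0.3485 = 0.1603
Bulk density: ρ_b = (1−n)ρ_g + n·ρ_f = 0.8397×2.68 + 0.1603×1
       = 2.250 + 0.160 = 2.411 g/cm³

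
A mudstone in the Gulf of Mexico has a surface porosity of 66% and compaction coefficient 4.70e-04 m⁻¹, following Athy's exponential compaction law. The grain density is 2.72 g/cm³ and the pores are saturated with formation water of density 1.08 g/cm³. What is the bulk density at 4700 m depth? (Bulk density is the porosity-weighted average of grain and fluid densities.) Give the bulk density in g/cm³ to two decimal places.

2.60 g/cm³

Working in km (1 km = 1000 m; β in km⁻¹ = β in m⁻¹ × 1000):
Porosity at depth: φ = 0.66·exp(−0.47×4.7) = 0.66×0.1098 = 0.0725
Bulk density: ρ_b = (1−φ)ρ_g + φ·ρ_f = 0.9275×2.72 + 0.0725×1.08
       = 2.523 + 0.078 = 2.601 g/cm³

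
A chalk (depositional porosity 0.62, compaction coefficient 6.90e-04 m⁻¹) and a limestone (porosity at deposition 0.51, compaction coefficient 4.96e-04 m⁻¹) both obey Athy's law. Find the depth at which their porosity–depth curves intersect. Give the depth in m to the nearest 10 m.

1010 m

Working in km (1 km = 1000 m; k in km⁻¹ = k in m⁻¹ × 1000):
Set phi₀ₐ e^(−kₐz) = phi₀ᵦ e^(−kᵦz) ⇒ ln(phi₀ₐ/phi₀ᵦ) = (kₐ − kᵦ)·z
z = ln(0.62/0.51) / (0.69 − 0.496) = 0.1953 / 0.194 = 1.007 km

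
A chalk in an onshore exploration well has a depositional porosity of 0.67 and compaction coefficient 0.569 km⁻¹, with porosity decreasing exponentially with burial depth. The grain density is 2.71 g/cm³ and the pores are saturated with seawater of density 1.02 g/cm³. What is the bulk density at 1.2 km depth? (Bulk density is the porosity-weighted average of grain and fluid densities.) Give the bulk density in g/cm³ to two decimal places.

2.14 g/cm³

Porosity at depth: φ = 0.67·exp(−0.569×1.2) = 0.67×0.5052 = 0.3385
Bulk density: ρ_b = (1−φ)ρ_g + φ·ρ_f = 0.6615×2.71 + 0.3385×1.02
       = 1.793 + 0.345 = 2.138 g/cm³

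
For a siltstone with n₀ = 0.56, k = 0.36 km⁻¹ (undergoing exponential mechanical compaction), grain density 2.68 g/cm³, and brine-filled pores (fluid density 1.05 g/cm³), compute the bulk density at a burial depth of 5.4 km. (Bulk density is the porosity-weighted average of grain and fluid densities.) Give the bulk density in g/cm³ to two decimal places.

2.55 g/cm³

Porosity at depth: n = 0.56·exp(−0.36×5.4) = 0.56×0.1431 = 0.0802
Bulk density: ρ_b = (1−n)ρ_g + n·ρ_f = 0.9198×2.68 + 0.0802×1.05
       = 2.465 + 0.084 = 2.549 g/cm³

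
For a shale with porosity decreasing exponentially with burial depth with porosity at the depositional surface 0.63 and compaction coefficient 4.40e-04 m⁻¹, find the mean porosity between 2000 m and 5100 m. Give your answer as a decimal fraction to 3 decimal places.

Working in km (1 km = 1000 m; k in km⁻¹ = k in m⁻¹ × 1000):
⟨phi⟩ = (1/(d₂−d₁)) ∫ phi₀ e^(−kd) dd = phi₀·(e^(−k·d₁) − e^(−k·d₂)) / (k·(d₂−d₁))
e^(−0.44×2) = 0.4148; e^(−0.44×5.1) = 0.1060
⟨phi⟩ = 0.63 × (0.4148 − 0.1060) / (0.44 × 3.1) = 0.63 × 0.2264 = 0.1426

0.143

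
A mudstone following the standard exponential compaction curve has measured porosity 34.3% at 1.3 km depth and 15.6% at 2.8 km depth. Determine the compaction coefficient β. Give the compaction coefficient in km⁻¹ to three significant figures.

Athy: φ(z) = φ₀ e^(−βz) ⇒ φ₁/φ₂ = e^{β(z₂−z₁)} ⇒ β = ln(φ₁/φ₂)/(z₂−z₁)
β = ln(0.343/0.156) / (2.8 − 1.3) = ln(2.199) / 1.5 = 0.7879 / 1.5 = 0.5252 km⁻¹

0.525 km⁻¹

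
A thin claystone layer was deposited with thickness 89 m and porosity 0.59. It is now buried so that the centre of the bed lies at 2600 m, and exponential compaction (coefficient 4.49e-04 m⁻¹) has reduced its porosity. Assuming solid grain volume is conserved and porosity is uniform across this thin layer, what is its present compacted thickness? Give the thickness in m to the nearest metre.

45 m

Working in km (1 km = 1000 m; k in km⁻¹ = k in m⁻¹ × 1000):
Porosity at 2.6 km: phi = 0.59·exp(−0.449×2.6) = 0.1836
Solid-volume conservation: h(1−phi) = h₀(1−phi₀) ⇒ h = h₀·(1−phi₀)/(1−phi)
h = 0.089 × (1 − 0.59)/(1 − 0.1836) = 0.089 × 0.5022 = 0.0447 km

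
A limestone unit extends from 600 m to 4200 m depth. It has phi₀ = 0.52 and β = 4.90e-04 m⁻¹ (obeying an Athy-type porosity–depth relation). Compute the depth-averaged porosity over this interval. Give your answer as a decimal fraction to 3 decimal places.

Working in km (1 km = 1000 m; β in km⁻¹ = β in m⁻¹ × 1000):
⟨phi⟩ = (1/(z₂−z₁)) ∫ phi₀ e^(−βz) dz = phi₀·(e^(−β·z₁) − e^(−β·z₂)) / (β·(z₂−z₁))
e^(−0.49×0.6) = 0.7453; e^(−0.49×4.2) = 0.1277
⟨phi⟩ = 0.52 × (0.7453 − 0.1277) / (0.49 × 3.6) = 0.52 × 0.3501 = 0.1820

0.182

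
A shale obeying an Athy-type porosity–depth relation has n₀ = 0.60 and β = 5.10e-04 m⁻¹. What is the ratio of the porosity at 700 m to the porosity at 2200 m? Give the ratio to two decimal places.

Working in km (1 km = 1000 m; β in km⁻¹ = β in m⁻¹ × 1000):
n(Z₁)/n(Z₂) = e^(−β·Z₁)/e^(−β·Z₂) = e^{β(Z₂−Z₁)}
= exp(0.51 × 1.5) = exp(0.765) = 2.1490

2.15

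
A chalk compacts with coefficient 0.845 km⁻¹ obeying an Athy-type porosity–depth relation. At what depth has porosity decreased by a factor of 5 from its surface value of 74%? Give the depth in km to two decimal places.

1.90 km

phi/phi₀ = 1/5 ⇒ exp(−k·z) = 1/5 ⇒ z = ln(5) / k
z = 1.6094 / 0.845 = 1.905 km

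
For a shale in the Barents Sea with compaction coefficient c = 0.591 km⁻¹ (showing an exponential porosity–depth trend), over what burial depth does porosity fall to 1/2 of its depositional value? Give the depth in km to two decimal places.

phi/phi₀ = 1/2 ⇒ exp(−c·d) = 1/2 ⇒ d = ln(2) / c
d = 0.6931 / 0.591 = 1.173 km

1.17 km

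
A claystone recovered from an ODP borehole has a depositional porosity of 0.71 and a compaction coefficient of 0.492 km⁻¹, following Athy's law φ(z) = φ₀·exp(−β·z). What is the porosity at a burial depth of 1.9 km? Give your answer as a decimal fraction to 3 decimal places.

0.279

φ = φ₀·exp(−β·z) = 0.71 × exp(−0.492 × 1.9) = 0.71 × exp(−0.9348)
  = 0.71 × 0.3927 = 0.2788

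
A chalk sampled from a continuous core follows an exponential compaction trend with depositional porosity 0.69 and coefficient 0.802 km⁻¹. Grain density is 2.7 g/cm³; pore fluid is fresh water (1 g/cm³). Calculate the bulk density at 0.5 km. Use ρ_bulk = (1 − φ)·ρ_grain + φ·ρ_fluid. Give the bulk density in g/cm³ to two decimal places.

1.91 g/cm³

Porosity at depth: φ = 0.69·exp(−0.802×0.5) = 0.69×0.6697 = 0.4621
Bulk density: ρ_b = (1−φ)ρ_g + φ·ρ_f = 0.5379×2.7 + 0.4621×1
       = 1.452 + 0.462 = 1.915 g/cm³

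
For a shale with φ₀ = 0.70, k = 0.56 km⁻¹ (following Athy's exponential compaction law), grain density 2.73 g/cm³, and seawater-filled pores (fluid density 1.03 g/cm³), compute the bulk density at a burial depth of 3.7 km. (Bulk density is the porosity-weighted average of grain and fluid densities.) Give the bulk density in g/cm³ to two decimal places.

2.58 g/cm³

Porosity at depth: φ = 0.7·exp(−0.56×3.7) = 0.7×0.1259 = 0.0882
Bulk density: ρ_b = (1−φ)ρ_g + φ·ρ_f = 0.9118×2.73 + 0.0882×1.03
       = 2.489 + 0.091 = 2.580 g/cm³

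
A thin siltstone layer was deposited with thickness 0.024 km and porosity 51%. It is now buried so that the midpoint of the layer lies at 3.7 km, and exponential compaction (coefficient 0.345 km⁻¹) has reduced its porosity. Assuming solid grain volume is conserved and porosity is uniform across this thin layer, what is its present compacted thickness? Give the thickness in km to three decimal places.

Porosity at 3.7 km: n = 0.51·exp(−0.345×3.7) = 0.1423
Solid-volume conservation: h(1−n) = h₀(1−n₀) ⇒ h = h₀·(1−n₀)/(1−n)
h = 0.024 × (1 − 0.51)/(1 − 0.1423) = 0.024 × 0.5713 = 0.0137 km

0.014 km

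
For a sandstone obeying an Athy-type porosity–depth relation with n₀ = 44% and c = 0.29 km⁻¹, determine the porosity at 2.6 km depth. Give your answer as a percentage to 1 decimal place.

20.7%

n = n₀·exp(−c·d) = 0.44 × exp(−0.29 × 2.6) = 0.44 × exp(−0.754)
  = 0.44 × 0.4705 = 0.2070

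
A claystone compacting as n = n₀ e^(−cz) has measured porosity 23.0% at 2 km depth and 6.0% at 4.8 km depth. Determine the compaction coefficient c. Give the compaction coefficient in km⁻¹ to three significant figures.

0.480 km⁻¹

Athy: n(z) = n₀ e^(−cz) ⇒ n₁/n₂ = e^{c(z₂−z₁)} ⇒ c = ln(n₁/n₂)/(z₂−z₁)
c = ln(0.23/0.06) / (4.8 − 2) = ln(3.833) / 2.8 = 1.3437 / 2.8 = 0.4799 km⁻¹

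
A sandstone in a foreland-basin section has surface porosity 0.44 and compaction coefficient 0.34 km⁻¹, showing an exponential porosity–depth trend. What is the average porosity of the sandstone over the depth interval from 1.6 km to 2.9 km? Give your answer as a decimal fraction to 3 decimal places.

⟨n⟩ = (1/(z₂−z₁)) ∫ n₀ e^(−kz) dz = n₀·(e^(−k·z₁) − e^(−k·z₂)) / (k·(z₂−z₁))
e^(−0.34×1.6) = 0.5804; e^(−0.34×2.9) = 0.3731
⟨n⟩ = 0.44 × (0.5804 − 0.3731) / (0.34 × 1.3) = 0.44 × 0.4691 = 0.2064

0.206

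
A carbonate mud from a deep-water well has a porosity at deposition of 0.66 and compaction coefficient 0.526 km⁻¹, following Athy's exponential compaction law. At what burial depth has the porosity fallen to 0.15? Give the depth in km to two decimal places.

2.82 km

Invert Athy's law: z = ln(n₀/n) / c
z = ln(0.66/0.15) / 0.526 = ln(4.4) / 0.526 = 1.4816 / 0.526 = 2.817 km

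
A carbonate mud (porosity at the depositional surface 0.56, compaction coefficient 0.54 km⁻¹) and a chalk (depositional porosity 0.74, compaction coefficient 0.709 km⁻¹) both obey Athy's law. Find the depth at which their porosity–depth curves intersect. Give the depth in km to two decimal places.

1.65 km

Set n₀ₐ e^(−cₐZ) = n₀ᵦ e^(−cᵦZ) ⇒ ln(n₀ₐ/n₀ᵦ) = (cₐ − cᵦ)·Z
Z = ln(0.56/0.74) / (0.54 − 0.709) = -0.2787 / -0.169 = 1.649 km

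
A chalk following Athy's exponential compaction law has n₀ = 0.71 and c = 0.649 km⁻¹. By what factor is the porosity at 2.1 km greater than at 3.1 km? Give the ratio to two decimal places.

n(z₁)/n(z₂) = e^(−c·z₁)/e^(−c·z₂) = e^{c(z₂−z₁)}
= exp(0.649 × 1) = exp(0.649) = 1.9136

1.91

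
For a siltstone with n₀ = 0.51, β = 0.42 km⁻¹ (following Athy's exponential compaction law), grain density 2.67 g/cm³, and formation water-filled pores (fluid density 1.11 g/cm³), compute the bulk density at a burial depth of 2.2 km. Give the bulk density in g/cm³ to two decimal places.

Porosity at depth: n = 0.51·exp(−0.42×2.2) = 0.51×0.3969 = 0.2024
Bulk density: ρ_b = (1−n)ρ_g + n·ρ_f = 0.7976×2.67 + 0.2024×1.11
       = 2.130 + 0.225 = 2.354 g/cm³

2.35 g/cm³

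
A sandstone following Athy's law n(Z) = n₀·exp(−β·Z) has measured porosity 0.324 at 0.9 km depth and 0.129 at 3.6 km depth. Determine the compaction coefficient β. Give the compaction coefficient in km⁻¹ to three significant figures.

Athy: n(Z) = n₀ e^(−βZ) ⇒ n₁/n₂ = e^{β(Z₂−Z₁)} ⇒ β = ln(n₁/n₂)/(Z₂−Z₁)
β = ln(0.324/0.129) / (3.6 − 0.9) = ln(2.512) / 2.7 = 0.9209 / 2.7 = 0.3411 km⁻¹

0.341 km⁻¹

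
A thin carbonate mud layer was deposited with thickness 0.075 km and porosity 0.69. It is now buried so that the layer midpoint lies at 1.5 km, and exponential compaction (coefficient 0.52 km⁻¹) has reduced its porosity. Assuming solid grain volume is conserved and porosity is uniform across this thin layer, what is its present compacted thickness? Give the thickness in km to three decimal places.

0.034 km

Porosity at 1.5 km: n = 0.69·exp(−0.52×1.5) = 0.3163
Solid-volume conservation: h(1−n) = h₀(1−n₀) ⇒ h = h₀·(1−n₀)/(1−n)
h = 0.075 × (1 − 0.69)/(1 − 0.3163) = 0.075 × 0.4534 = 0.0340 km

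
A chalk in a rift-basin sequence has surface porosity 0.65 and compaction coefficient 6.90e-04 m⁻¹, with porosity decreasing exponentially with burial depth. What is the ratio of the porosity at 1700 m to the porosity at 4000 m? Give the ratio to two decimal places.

4.89

Working in km (1 km = 1000 m; β in km⁻¹ = β in m⁻¹ × 1000):
n(z₁)/n(z₂) = e^(−β·z₁)/e^(−β·z₂) = e^{β(z₂−z₁)}
= exp(0.69 × 2.3) = exp(1.587) = 4.8891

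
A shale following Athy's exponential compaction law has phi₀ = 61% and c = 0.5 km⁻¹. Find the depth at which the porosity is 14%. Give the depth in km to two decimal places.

2.94 km

Invert Athy's law: Z = ln(phi₀/phi) / c
Z = ln(0.61/0.14) / 0.5 = ln(4.357) / 0.5 = 1.4718 / 0.5 = 2.944 km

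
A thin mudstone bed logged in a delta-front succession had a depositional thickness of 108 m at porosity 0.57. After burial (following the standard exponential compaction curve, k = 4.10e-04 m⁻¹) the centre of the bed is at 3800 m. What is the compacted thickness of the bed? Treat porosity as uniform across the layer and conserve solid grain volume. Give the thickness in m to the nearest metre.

Working in km (1 km = 1000 m; k in km⁻¹ = k in m⁻¹ × 1000):
Porosity at 3.8 km: φ = 0.57·exp(−0.41×3.8) = 0.1200
Solid-volume conservation: h(1−φ) = h₀(1−φ₀) ⇒ h = h₀·(1−φ₀)/(1−φ)
h = 0.108 × (1 − 0.57)/(1 − 0.1200) = 0.108 × 0.4886 = 0.0528 km

53 m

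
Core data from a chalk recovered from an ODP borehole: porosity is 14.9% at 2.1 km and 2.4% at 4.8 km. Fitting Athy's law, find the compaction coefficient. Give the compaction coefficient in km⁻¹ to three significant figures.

0.676 km⁻¹

Athy: phi(z) = phi₀ e^(−cz) ⇒ phi₁/phi₂ = e^{c(z₂−z₁)} ⇒ c = ln(phi₁/phi₂)/(z₂−z₁)
c = ln(0.149/0.024) / (4.8 − 2.1) = ln(6.208) / 2.7 = 1.8259 / 2.7 = 0.6763 km⁻¹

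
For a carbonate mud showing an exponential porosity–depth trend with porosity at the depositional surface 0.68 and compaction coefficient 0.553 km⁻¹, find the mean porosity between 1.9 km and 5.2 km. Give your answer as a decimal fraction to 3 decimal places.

0.109

⟨phi⟩ = (1/(Z₂−Z₁)) ∫ phi₀ e^(−kZ) dZ = phi₀·(e^(−k·Z₁) − e^(−k·Z₂)) / (k·(Z₂−Z₁))
e^(−0.553×1.9) = 0.3497; e^(−0.553×5.2) = 0.0564
⟨phi⟩ = 0.68 × (0.3497 − 0.0564) / (0.553 × 3.3) = 0.68 × 0.1607 = 0.1093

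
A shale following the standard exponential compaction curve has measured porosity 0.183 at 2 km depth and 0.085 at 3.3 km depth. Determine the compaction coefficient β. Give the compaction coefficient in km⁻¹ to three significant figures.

0.590 km⁻¹

Athy: phi(d) = phi₀ e^(−βd) ⇒ phi₁/phi₂ = e^{β(d₂−d₁)} ⇒ β = ln(phi₁/phi₂)/(d₂−d₁)
β = ln(0.183/0.085) / (3.3 − 2) = ln(2.153) / 1.3 = 0.7668 / 1.3 = 0.5899 km⁻¹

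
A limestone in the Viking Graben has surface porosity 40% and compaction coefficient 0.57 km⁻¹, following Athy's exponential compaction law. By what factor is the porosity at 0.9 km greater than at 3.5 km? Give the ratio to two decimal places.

4.40

phi(z₁)/phi(z₂) = e^(−β·z₁)/e^(−β·z₂) = e^{β(z₂−z₁)}
= exp(0.57 × 2.6) = exp(1.482) = 4.4017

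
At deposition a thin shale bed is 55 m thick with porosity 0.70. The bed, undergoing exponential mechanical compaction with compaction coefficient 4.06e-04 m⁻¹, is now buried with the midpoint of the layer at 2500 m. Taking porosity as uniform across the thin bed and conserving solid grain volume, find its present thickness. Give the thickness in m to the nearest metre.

Working in km (1 km = 1000 m; β in km⁻¹ = β in m⁻¹ × 1000):
Porosity at 2.5 km: n = 0.7·exp(−0.406×2.5) = 0.2537
Solid-volume conservation: h(1−n) = h₀(1−n₀) ⇒ h = h₀·(1−n₀)/(1−n)
h = 0.055 × (1 − 0.7)/(1 − 0.2537) = 0.055 × 0.4020 = 0.0221 km

22 m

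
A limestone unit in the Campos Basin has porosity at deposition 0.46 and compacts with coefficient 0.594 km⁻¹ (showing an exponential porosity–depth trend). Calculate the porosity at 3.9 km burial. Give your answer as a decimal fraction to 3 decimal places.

φ = φ₀·exp(−β·d) = 0.46 × exp(−0.594 × 3.9) = 0.46 × exp(−2.317)
  = 0.46 × 0.0986 = 0.0454

0.045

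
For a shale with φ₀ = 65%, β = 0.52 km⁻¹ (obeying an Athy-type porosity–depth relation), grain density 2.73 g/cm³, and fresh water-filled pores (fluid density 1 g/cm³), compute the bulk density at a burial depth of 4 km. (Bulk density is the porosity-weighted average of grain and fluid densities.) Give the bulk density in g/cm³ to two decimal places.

2.59 g/cm³

Porosity at depth: φ = 0.65·exp(−0.52×4) = 0.65×0.1249 = 0.0812
Bulk density: ρ_b = (1−φ)ρ_g + φ·ρ_f = 0.9188×2.73 + 0.0812×1
       = 2.508 + 0.081 = 2.590 g/cm³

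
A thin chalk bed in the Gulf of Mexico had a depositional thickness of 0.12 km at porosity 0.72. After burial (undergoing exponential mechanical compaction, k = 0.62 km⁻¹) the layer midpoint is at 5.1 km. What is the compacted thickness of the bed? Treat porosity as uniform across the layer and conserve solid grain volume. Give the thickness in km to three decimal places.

Porosity at 5.1 km: φ = 0.72·exp(−0.62×5.1) = 0.0305
Solid-volume conservation: h(1−φ) = h₀(1−φ₀) ⇒ h = h₀·(1−φ₀)/(1−φ)
h = 0.12 × (1 − 0.72)/(1 − 0.0305) = 0.12 × 0.2888 = 0.0347 km

0.035 km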